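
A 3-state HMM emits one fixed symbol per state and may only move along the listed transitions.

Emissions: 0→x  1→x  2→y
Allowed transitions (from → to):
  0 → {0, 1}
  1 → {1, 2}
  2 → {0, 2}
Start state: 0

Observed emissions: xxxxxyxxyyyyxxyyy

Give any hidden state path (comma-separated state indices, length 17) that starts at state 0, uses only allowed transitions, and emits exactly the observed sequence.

0,0,0,1,1,2,0,1,2,2,2,2,0,1,2,2,2

  0: obs=x cand={0,1} pick 0 [start]
  1: obs=x cand={0,1} pick 0 [0->0 ok]
  2: obs=x cand={0,1} pick 0 [0->0 ok]
  3: obs=x cand={0,1} pick 1 [0->1 ok]
  4: obs=x cand={0,1} pick 1 [1->1 ok]
  5: obs=y cand={2} pick 2 [1->2 ok]
  6: obs=x cand={0,1} pick 0 [2->0 ok]
  7: obs=x cand={0,1} pick 1 [0->1 ok]
  8: obs=y cand={2} pick 2 [1->2 ok]
  9: obs=y cand={2} pick 2 [2->2 ok]
  10: obs=y cand={2} pick 2 [2->2 ok]
  11: obs=y cand={2} pick 2 [2->2 ok]
  12: obs=x cand={0,1} pick 0 [2->0 ok]
  13: obs=x cand={0,1} pick 1 [0->1 ok]
  14: obs=y cand={2} pick 2 [1->2 ok]
  15: obs=y cand={2} pick 2 [2->2 ok]
  16: obs=y cand={2} pick 2 [2->2 ok]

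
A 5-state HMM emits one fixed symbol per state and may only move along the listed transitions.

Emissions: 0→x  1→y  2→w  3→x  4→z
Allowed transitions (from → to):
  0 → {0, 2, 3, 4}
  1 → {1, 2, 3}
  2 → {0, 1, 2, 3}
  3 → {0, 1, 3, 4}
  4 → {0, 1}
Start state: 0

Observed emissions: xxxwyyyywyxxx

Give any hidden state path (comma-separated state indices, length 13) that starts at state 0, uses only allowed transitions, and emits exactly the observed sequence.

0,0,0,2,1,1,1,1,2,1,3,3,3

  pos 0: x in {0,3}, choose 0; start
  pos 1: x in {0,3}, choose 0; 0->0 ok
  pos 2: x in {0,3}, choose 0; 0->0 ok
  pos 3: w in {2}, choose 2; 0->2 ok
  pos 4: y in {1}, choose 1; 2->1 ok
  pos 5: y in {1}, choose 1; 1->1 ok
  pos 6: y in {1}, choose 1; 1->1 ok
  pos 7: y in {1}, choose 1; 1->1 ok
  pos 8: w in {2}, choose 2; 1->2 ok
  pos 9: y in {1}, choose 1; 2->1 ok
  pos 10: x in {0,3}, choose 3; 1->3 ok
  pos 11: x in {0,3}, choose 3; 3->3 ok
  pos 12: x in {0,3}, choose 3; 3->3 ok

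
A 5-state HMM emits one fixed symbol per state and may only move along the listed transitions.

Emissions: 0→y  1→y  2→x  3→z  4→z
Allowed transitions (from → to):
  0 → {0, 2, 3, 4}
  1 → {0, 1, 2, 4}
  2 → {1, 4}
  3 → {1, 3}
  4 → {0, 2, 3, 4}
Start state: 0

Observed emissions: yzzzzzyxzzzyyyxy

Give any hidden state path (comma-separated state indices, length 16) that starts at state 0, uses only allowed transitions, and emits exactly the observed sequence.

0,4,4,3,3,3,1,2,4,3,3,1,0,0,2,1

  0: obs=y cand={0,1} pick 0 [start]
  1: obs=z cand={3,4} pick 4 [0->4 ok]
  2: obs=z cand={3,4} pick 4 [4->4 ok]
  3: obs=z cand={3,4} pick 3 [4->3 ok]
  4: obs=z cand={3,4} pick 3 [3->3 ok]
  5: obs=z cand={3,4} pick 3 [3->3 ok]
  6: obs=y cand={0,1} pick 1 [3->1 ok]
  7: obs=x cand={2} pick 2 [1->2 ok]
  8: obs=z cand={3,4} pick 4 [2->4 ok]
  9: obs=z cand={3,4} pick 3 [4->3 ok]
  10: obs=z cand={3,4} pick 3 [3->3 ok]
  11: obs=y cand={0,1} pick 1 [3->1 ok]
  12: obs=y cand={0,1} pick 0 [1->0 ok]
  13: obs=y cand={0,1} pick 0 [0->0 ok]
  14: obs=x cand={2} pick 2 [0->2 ok]
  15: obs=y cand={0,1} pick 1 [2->1 ok]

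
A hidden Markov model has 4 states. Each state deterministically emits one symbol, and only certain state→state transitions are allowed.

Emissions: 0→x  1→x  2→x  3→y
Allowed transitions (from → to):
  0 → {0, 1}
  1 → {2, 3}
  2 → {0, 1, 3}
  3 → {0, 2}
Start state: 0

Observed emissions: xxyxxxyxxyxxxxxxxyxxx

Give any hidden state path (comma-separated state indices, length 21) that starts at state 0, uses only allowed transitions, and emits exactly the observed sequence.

  t0 'x' -> {0,1,2}, take 0 (start)
  t1 'x' -> {0,1,2}, take 1 (0->1 ok)
  t2 'y' -> {3}, take 3 (1->3 ok)
  t3 'x' -> {0,1,2}, take 0 (3->0 ok)
  t4 'x' -> {0,1,2}, take 1 (0->1 ok)
  t5 'x' -> {0,1,2}, take 2 (1->2 ok)
  t6 'y' -> {3}, take 3 (2->3 ok)
  t7 'x' -> {0,1,2}, take 2 (3->2 ok)
  t8 'x' -> {0,1,2}, take 1 (2->1 ok)
  t9 'y' -> {3}, take 3 (1->3 ok)
  t10 'x' -> {0,1,2}, take 0 (3->0 ok)
  t11 'x' -> {0,1,2}, take 0 (0->0 ok)
  t12 'x' -> {0,1,2}, take 0 (0->0 ok)
  t13 'x' -> {0,1,2}, take 0 (0->0 ok)
  t14 'x' -> {0,1,2}, take 0 (0->0 ok)
  t15 'x' -> {0,1,2}, take 0 (0->0 ok)
  t16 'x' -> {0,1,2}, take 1 (0->1 ok)
  t17 'y' -> {3}, take 3 (1->3 ok)
  t18 'x' -> {0,1,2}, take 2 (3->2 ok)
  t19 'x' -> {0,1,2}, take 0 (2->0 ok)
  t20 'x' -> {0,1,2}, take 0 (0->0 ok)

0,1,3,0,1,2,3,2,1,3,0,0,0,0,0,0,1,3,2,0,0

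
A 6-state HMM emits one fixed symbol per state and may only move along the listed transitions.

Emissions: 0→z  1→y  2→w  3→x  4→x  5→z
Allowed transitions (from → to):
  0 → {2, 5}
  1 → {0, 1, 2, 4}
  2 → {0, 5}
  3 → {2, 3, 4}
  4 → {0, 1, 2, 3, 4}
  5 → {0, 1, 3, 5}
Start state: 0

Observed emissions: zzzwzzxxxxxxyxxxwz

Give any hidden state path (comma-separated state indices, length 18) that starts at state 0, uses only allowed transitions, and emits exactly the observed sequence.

0,5,0,2,0,5,3,3,3,4,3,4,1,4,4,3,2,0

  [0] z  {0,5}  => 0  start
  [1] z  {0,5}  => 5  0->5 ok
  [2] z  {0,5}  => 0  5->0 ok
  [3] w  {2}  => 2  0->2 ok
  [4] z  {0,5}  => 0  2->0 ok
  [5] z  {0,5}  => 5  0->5 ok
  [6] x  {3,4}  => 3  5->3 ok
  [7] x  {3,4}  => 3  3->3 ok
  [8] x  {3,4}  => 3  3->3 ok
  [9] x  {3,4}  => 4  3->4 ok
  [10] x  {3,4}  => 3  4->3 ok
  [11] x  {3,4}  => 4  3->4 ok
  [12] y  {1}  => 1  4->1 ok
  [13] x  {3,4}  => 4  1->4 ok
  [14] x  {3,4}  => 4  4->4 ok
  [15] x  {3,4}  => 3  4->3 ok
  [16] w  {2}  => 2  3->2 ok
  [17] z  {0,5}  => 0  2->0 ok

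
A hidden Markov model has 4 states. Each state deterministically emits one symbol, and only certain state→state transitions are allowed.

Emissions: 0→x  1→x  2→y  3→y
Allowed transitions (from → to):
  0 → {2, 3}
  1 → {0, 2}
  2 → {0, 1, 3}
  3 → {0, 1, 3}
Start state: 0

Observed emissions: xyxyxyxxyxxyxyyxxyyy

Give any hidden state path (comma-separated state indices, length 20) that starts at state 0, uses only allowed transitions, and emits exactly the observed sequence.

0,2,0,3,0,2,1,0,3,1,0,3,0,3,3,1,0,3,3,3

  [0] x  {0,1}  => 0  start
  [1] y  {2,3}  => 2  0->2 ok
  [2] x  {0,1}  => 0  2->0 ok
  [3] y  {2,3}  => 3  0->3 ok
  [4] x  {0,1}  => 0  3->0 ok
  [5] y  {2,3}  => 2  0->2 ok
  [6] x  {0,1}  => 1  2->1 ok
  [7] x  {0,1}  => 0  1->0 ok
  [8] y  {2,3}  => 3  0->3 ok
  [9] x  {0,1}  => 1  3->1 ok
  [10] x  {0,1}  => 0  1->0 ok
  [11] y  {2,3}  => 3  0->3 ok
  [12] x  {0,1}  => 0  3->0 ok
  [13] y  {2,3}  => 3  0->3 ok
  [14] y  {2,3}  => 3  3->3 ok
  [15] x  {0,1}  => 1  3->1 ok
  [16] x  {0,1}  => 0  1->0 ok
  [17] y  {2,3}  => 3  0->3 ok
  [18] y  {2,3}  => 3  3->3 ok
  [19] y  {2,3}  => 3  3->3 ok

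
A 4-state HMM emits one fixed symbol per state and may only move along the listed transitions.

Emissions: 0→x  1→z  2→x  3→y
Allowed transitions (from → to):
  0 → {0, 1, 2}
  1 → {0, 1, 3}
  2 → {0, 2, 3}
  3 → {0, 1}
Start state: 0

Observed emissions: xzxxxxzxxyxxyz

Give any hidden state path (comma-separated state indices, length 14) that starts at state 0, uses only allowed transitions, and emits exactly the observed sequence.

0,1,0,0,0,0,1,0,2,3,0,2,3,1

  pos 0: x in {0,2}, choose 0; start
  pos 1: z in {1}, choose 1; 0->1 ok
  pos 2: x in {0,2}, choose 0; 1->0 ok
  pos 3: x in {0,2}, choose 0; 0->0 ok
  pos 4: x in {0,2}, choose 0; 0->0 ok
  pos 5: x in {0,2}, choose 0; 0->0 ok
  pos 6: z in {1}, choose 1; 0->1 ok
  pos 7: x in {0,2}, choose 0; 1->0 ok
  pos 8: x in {0,2}, choose 2; 0->2 ok
  pos 9: y in {3}, choose 3; 2->3 ok
  pos 10: x in {0,2}, choose 0; 3->0 ok
  pos 11: x in {0,2}, choose 2; 0->2 ok
  pos 12: y in {3}, choose 3; 2->3 ok
  pos 13: z in {1}, choose 1; 3->1 ok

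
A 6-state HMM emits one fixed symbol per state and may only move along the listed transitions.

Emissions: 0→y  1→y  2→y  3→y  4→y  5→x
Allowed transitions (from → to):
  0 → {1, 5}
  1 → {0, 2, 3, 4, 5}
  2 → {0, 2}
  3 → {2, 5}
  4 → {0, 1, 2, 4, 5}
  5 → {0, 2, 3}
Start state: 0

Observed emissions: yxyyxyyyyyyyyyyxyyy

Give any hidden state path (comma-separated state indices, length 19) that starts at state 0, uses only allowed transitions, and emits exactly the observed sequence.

0,5,0,1,5,2,2,2,0,1,3,2,2,0,1,5,0,1,4

  0: obs=y cand={0,1,2,3,4} pick 0 [start]
  1: obs=x cand={5} pick 5 [0->5 ok]
  2: obs=y cand={0,1,2,3,4} pick 0 [5->0 ok]
  3: obs=y cand={0,1,2,3,4} pick 1 [0->1 ok]
  4: obs=x cand={5} pick 5 [1->5 ok]
  5: obs=y cand={0,1,2,3,4} pick 2 [5->2 ok]
  6: obs=y cand={0,1,2,3,4} pick 2 [2->2 ok]
  7: obs=y cand={0,1,2,3,4} pick 2 [2->2 ok]
  8: obs=y cand={0,1,2,3,4} pick 0 [2->0 ok]
  9: obs=y cand={0,1,2,3,4} pick 1 [0->1 ok]
  10: obs=y cand={0,1,2,3,4} pick 3 [1->3 ok]
  11: obs=y cand={0,1,2,3,4} pick 2 [3->2 ok]
  12: obs=y cand={0,1,2,3,4} pick 2 [2->2 ok]
  13: obs=y cand={0,1,2,3,4} pick 0 [2->0 ok]
  14: obs=y cand={0,1,2,3,4} pick 1 [0->1 ok]
  15: obs=x cand={5} pick 5 [1->5 ok]
  16: obs=y cand={0,1,2,3,4} pick 0 [5->0 ok]
  17: obs=y cand={0,1,2,3,4} pick 1 [0->1 ok]
  18: obs=y cand={0,1,2,3,4} pick 4 [1->4 ok]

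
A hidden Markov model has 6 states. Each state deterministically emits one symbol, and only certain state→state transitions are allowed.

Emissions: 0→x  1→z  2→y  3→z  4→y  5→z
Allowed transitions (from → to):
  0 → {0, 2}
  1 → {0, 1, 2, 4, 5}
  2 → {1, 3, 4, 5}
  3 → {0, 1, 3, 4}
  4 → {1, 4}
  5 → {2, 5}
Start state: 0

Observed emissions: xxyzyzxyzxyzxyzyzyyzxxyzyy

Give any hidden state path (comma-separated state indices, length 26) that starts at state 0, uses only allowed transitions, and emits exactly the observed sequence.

0,0,2,1,2,1,0,2,1,0,2,1,0,2,1,4,1,4,4,1,0,0,2,1,4,4

  [0] x  {0}  => 0  start
  [1] x  {0}  => 0  0->0 ok
  [2] y  {2,4}  => 2  0->2 ok
  [3] z  {1,3,5}  => 1  2->1 ok
  [4] y  {2,4}  => 2  1->2 ok
  [5] z  {1,3,5}  => 1  2->1 ok
  [6] x  {0}  => 0  1->0 ok
  [7] y  {2,4}  => 2  0->2 ok
  [8] z  {1,3,5}  => 1  2->1 ok
  [9] x  {0}  => 0  1->0 ok
  [10] y  {2,4}  => 2  0->2 ok
  [11] z  {1,3,5}  => 1  2->1 ok
  [12] x  {0}  => 0  1->0 ok
  [13] y  {2,4}  => 2  0->2 ok
  [14] z  {1,3,5}  => 1  2->1 ok
  [15] y  {2,4}  => 4  1->4 ok
  [16] z  {1,3,5}  => 1  4->1 ok
  [17] y  {2,4}  => 4  1->4 ok
  [18] y  {2,4}  => 4  4->4 ok
  [19] z  {1,3,5}  => 1  4->1 ok
  [20] x  {0}  => 0  1->0 ok
  [21] x  {0}  => 0  0->0 ok
  [22] y  {2,4}  => 2  0->2 ok
  [23] z  {1,3,5}  => 1  2->1 ok
  [24] y  {2,4}  => 4  1->4 ok
  [25] y  {2,4}  => 4  4->4 ok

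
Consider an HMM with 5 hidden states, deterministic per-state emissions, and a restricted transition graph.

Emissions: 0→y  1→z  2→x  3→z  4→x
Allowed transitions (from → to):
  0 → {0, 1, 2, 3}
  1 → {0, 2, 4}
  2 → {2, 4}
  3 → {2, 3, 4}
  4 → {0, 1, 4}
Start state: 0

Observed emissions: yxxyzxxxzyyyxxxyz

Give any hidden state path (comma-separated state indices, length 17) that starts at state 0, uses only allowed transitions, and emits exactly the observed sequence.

  [0] y  {0}  => 0  start
  [1] x  {2,4}  => 2  0->2 ok
  [2] x  {2,4}  => 4  2->4 ok
  [3] y  {0}  => 0  4->0 ok
  [4] z  {1,3}  => 1  0->1 ok
  [5] x  {2,4}  => 2  1->2 ok
  [6] x  {2,4}  => 2  2->2 ok
  [7] x  {2,4}  => 4  2->4 ok
  [8] z  {1,3}  => 1  4->1 ok
  [9] y  {0}  => 0  1->0 ok
  [10] y  {0}  => 0  0->0 ok
  [11] y  {0}  => 0  0->0 ok
  [12] x  {2,4}  => 2  0->2 ok
  [13] x  {2,4}  => 2  2->2 ok
  [14] x  {2,4}  => 4  2->4 ok
  [15] y  {0}  => 0  4->0 ok
  [16] z  {1,3}  => 1  0->1 ok

0,2,4,0,1,2,2,4,1,0,0,0,2,2,4,0,1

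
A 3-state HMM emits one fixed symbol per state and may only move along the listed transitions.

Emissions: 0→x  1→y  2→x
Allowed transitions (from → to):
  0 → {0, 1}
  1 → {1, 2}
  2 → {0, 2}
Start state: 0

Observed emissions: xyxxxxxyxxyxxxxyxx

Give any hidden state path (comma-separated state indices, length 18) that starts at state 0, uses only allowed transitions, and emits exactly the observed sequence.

  pos 0: x in {0,2}, choose 0; start
  pos 1: y in {1}, choose 1; 0->1 ok
  pos 2: x in {0,2}, choose 2; 1->2 ok
  pos 3: x in {0,2}, choose 2; 2->2 ok
  pos 4: x in {0,2}, choose 2; 2->2 ok
  pos 5: x in {0,2}, choose 2; 2->2 ok
  pos 6: x in {0,2}, choose 0; 2->0 ok
  pos 7: y in {1}, choose 1; 0->1 ok
  pos 8: x in {0,2}, choose 2; 1->2 ok
  pos 9: x in {0,2}, choose 0; 2->0 ok
  pos 10: y in {1}, choose 1; 0->1 ok
  pos 11: x in {0,2}, choose 2; 1->2 ok
  pos 12: x in {0,2}, choose 2; 2->2 ok
  pos 13: x in {0,2}, choose 2; 2->2 ok
  pos 14: x in {0,2}, choose 0; 2->0 ok
  pos 15: y in {1}, choose 1; 0->1 ok
  pos 16: x in {0,2}, choose 2; 1->2 ok
  pos 17: x in {0,2}, choose 0; 2->0 ok

0,1,2,2,2,2,0,1,2,0,1,2,2,2,0,1,2,0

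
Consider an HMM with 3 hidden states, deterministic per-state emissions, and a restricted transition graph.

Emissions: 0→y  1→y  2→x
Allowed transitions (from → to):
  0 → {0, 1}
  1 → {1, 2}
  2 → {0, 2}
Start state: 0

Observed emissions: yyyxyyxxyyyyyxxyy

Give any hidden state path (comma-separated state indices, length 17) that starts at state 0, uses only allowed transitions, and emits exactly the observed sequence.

  0: obs=y cand={0,1} pick 0 [start]
  1: obs=y cand={0,1} pick 0 [0->0 ok]
  2: obs=y cand={0,1} pick 1 [0->1 ok]
  3: obs=x cand={2} pick 2 [1->2 ok]
  4: obs=y cand={0,1} pick 0 [2->0 ok]
  5: obs=y cand={0,1} pick 1 [0->1 ok]
  6: obs=x cand={2} pick 2 [1->2 ok]
  7: obs=x cand={2} pick 2 [2->2 ok]
  8: obs=y cand={0,1} pick 0 [2->0 ok]
  9: obs=y cand={0,1} pick 1 [0->1 ok]
  10: obs=y cand={0,1} pick 1 [1->1 ok]
  11: obs=y cand={0,1} pick 1 [1->1 ok]
  12: obs=y cand={0,1} pick 1 [1->1 ok]
  13: obs=x cand={2} pick 2 [1->2 ok]
  14: obs=x cand={2} pick 2 [2->2 ok]
  15: obs=y cand={0,1} pick 0 [2->0 ok]
  16: obs=y cand={0,1} pick 0 [0->0 ok]

0,0,1,2,0,1,2,2,0,1,1,1,1,2,2,0,0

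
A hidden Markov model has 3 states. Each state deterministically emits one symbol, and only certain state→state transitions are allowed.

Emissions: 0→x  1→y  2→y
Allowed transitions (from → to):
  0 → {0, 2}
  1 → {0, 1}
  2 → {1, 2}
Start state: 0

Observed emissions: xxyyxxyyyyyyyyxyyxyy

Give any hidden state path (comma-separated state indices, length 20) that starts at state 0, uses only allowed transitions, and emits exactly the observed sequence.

0,0,2,1,0,0,2,2,2,2,1,1,1,1,0,2,1,0,2,2

  [0] x  {0}  => 0  start
  [1] x  {0}  => 0  0->0 ok
  [2] y  {1,2}  => 2  0->2 ok
  [3] y  {1,2}  => 1  2->1 ok
  [4] x  {0}  => 0  1->0 ok
  [5] x  {0}  => 0  0->0 ok
  [6] y  {1,2}  => 2  0->2 ok
  [7] y  {1,2}  => 2  2->2 ok
  [8] y  {1,2}  => 2  2->2 ok
  [9] y  {1,2}  => 2  2->2 ok
  [10] y  {1,2}  => 1  2->1 ok
  [11] y  {1,2}  => 1  1->1 ok
  [12] y  {1,2}  => 1  1->1 ok
  [13] y  {1,2}  => 1  1->1 ok
  [14] x  {0}  => 0  1->0 ok
  [15] y  {1,2}  => 2  0->2 ok
  [16] y  {1,2}  => 1  2->1 ok
  [17] x  {0}  => 0  1->0 ok
  [18] y  {1,2}  => 2  0->2 ok
  [19] y  {1,2}  => 2  2->2 ok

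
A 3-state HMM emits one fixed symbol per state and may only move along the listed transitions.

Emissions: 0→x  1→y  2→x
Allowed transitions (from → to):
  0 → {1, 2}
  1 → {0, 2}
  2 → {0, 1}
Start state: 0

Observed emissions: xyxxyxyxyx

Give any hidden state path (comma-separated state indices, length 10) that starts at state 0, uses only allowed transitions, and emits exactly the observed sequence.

0,1,0,2,1,2,1,2,1,0

  t0 'x' -> {0,2}, take 0 (start)
  t1 'y' -> {1}, take 1 (0->1 ok)
  t2 'x' -> {0,2}, take 0 (1->0 ok)
  t3 'x' -> {0,2}, take 2 (0->2 ok)
  t4 'y' -> {1}, take 1 (2->1 ok)
  t5 'x' -> {0,2}, take 2 (1->2 ok)
  t6 'y' -> {1}, take 1 (2->1 ok)
  t7 'x' -> {0,2}, take 2 (1->2 ok)
  t8 'y' -> {1}, take 1 (2->1 ok)
  t9 'x' -> {0,2}, take 0 (1->0 ok)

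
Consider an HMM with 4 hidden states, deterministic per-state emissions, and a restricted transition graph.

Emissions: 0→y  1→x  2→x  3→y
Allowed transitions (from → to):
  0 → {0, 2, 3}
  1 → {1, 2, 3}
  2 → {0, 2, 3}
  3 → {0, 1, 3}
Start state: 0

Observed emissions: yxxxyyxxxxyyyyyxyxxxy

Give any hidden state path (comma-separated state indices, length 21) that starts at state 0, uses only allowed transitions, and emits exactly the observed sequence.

  t0 'y' -> {0,3}, take 0 (start)
  t1 'x' -> {1,2}, take 2 (0->2 ok)
  t2 'x' -> {1,2}, take 2 (2->2 ok)
  t3 'x' -> {1,2}, take 2 (2->2 ok)
  t4 'y' -> {0,3}, take 3 (2->3 ok)
  t5 'y' -> {0,3}, take 3 (3->3 ok)
  t6 'x' -> {1,2}, take 1 (3->1 ok)
  t7 'x' -> {1,2}, take 1 (1->1 ok)
  t8 'x' -> {1,2}, take 2 (1->2 ok)
  t9 'x' -> {1,2}, take 2 (2->2 ok)
  t10 'y' -> {0,3}, take 0 (2->0 ok)
  t11 'y' -> {0,3}, take 0 (0->0 ok)
  t12 'y' -> {0,3}, take 0 (0->0 ok)
  t13 'y' -> {0,3}, take 0 (0->0 ok)
  t14 'y' -> {0,3}, take 0 (0->0 ok)
  t15 'x' -> {1,2}, take 2 (0->2 ok)
  t16 'y' -> {0,3}, take 0 (2->0 ok)
  t17 'x' -> {1,2}, take 2 (0->2 ok)
  t18 'x' -> {1,2}, take 2 (2->2 ok)
  t19 'x' -> {1,2}, take 2 (2->2 ok)
  t20 'y' -> {0,3}, take 0 (2->0 ok)

0,2,2,2,3,3,1,1,2,2,0,0,0,0,0,2,0,2,2,2,0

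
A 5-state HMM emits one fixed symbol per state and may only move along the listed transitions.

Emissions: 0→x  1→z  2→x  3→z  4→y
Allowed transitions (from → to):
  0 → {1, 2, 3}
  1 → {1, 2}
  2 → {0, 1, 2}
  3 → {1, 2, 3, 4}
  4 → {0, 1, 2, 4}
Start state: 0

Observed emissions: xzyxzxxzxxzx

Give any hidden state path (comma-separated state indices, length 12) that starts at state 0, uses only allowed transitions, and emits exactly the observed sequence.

0,3,4,0,1,2,2,1,2,0,1,2

  [0] x  {0,2}  => 0  start
  [1] z  {1,3}  => 3  0->3 ok
  [2] y  {4}  => 4  3->4 ok
  [3] x  {0,2}  => 0  4->0 ok
  [4] z  {1,3}  => 1  0->1 ok
  [5] x  {0,2}  => 2  1->2 ok
  [6] x  {0,2}  => 2  2->2 ok
  [7] z  {1,3}  => 1  2->1 ok
  [8] x  {0,2}  => 2  1->2 ok
  [9] x  {0,2}  => 0  2->0 ok
  [10] z  {1,3}  => 1  0->1 ok
  [11] x  {0,2}  => 2  1->2 ok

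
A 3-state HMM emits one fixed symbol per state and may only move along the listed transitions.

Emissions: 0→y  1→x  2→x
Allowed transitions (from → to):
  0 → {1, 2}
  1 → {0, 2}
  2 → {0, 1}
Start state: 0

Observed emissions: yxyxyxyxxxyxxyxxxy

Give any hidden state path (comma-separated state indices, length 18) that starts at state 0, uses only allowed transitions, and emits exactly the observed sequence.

0,2,0,2,0,1,0,2,1,2,0,2,1,0,2,1,2,0

  t0 'y' -> {0}, take 0 (start)
  t1 'x' -> {1,2}, take 2 (0->2 ok)
  t2 'y' -> {0}, take 0 (2->0 ok)
  t3 'x' -> {1,2}, take 2 (0->2 ok)
  t4 'y' -> {0}, take 0 (2->0 ok)
  t5 'x' -> {1,2}, take 1 (0->1 ok)
  t6 'y' -> {0}, take 0 (1->0 ok)
  t7 'x' -> {1,2}, take 2 (0->2 ok)
  t8 'x' -> {1,2}, take 1 (2->1 ok)
  t9 'x' -> {1,2}, take 2 (1->2 ok)
  t10 'y' -> {0}, take 0 (2->0 ok)
  t11 'x' -> {1,2}, take 2 (0->2 ok)
  t12 'x' -> {1,2}, take 1 (2->1 ok)
  t13 'y' -> {0}, take 0 (1->0 ok)
  t14 'x' -> {1,2}, take 2 (0->2 ok)
  t15 'x' -> {1,2}, take 1 (2->1 ok)
  t16 'x' -> {1,2}, take 2 (1->2 ok)
  t17 'y' -> {0}, take 0 (2->0 ok)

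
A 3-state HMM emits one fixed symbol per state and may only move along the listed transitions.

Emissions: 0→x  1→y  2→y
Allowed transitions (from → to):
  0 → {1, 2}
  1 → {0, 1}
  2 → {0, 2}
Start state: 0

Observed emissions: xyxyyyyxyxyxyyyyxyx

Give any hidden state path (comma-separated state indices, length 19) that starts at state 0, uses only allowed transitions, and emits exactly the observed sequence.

  0: obs=x cand={0} pick 0 [start]
  1: obs=y cand={1,2} pick 1 [0->1 ok]
  2: obs=x cand={0} pick 0 [1->0 ok]
  3: obs=y cand={1,2} pick 2 [0->2 ok]
  4: obs=y cand={1,2} pick 2 [2->2 ok]
  5: obs=y cand={1,2} pick 2 [2->2 ok]
  6: obs=y cand={1,2} pick 2 [2->2 ok]
  7: obs=x cand={0} pick 0 [2->0 ok]
  8: obs=y cand={1,2} pick 1 [0->1 ok]
  9: obs=x cand={0} pick 0 [1->0 ok]
  10: obs=y cand={1,2} pick 2 [0->2 ok]
  11: obs=x cand={0} pick 0 [2->0 ok]
  12: obs=y cand={1,2} pick 2 [0->2 ok]
  13: obs=y cand={1,2} pick 2 [2->2 ok]
  14: obs=y cand={1,2} pick 2 [2->2 ok]
  15: obs=y cand={1,2} pick 2 [2->2 ok]
  16: obs=x cand={0} pick 0 [2->0 ok]
  17: obs=y cand={1,2} pick 1 [0->1 ok]
  18: obs=x cand={0} pick 0 [1->0 ok]

0,1,0,2,2,2,2,0,1,0,2,0,2,2,2,2,0,1,0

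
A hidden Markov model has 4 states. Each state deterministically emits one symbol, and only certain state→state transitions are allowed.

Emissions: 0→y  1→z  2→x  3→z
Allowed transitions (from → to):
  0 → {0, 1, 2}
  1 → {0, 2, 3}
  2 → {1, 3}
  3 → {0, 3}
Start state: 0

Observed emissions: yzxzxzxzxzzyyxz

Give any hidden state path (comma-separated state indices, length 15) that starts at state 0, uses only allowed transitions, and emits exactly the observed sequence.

  [0] y  {0}  => 0  start
  [1] z  {1,3}  => 1  0->1 ok
  [2] x  {2}  => 2  1->2 ok
  [3] z  {1,3}  => 1  2->1 ok
  [4] x  {2}  => 2  1->2 ok
  [5] z  {1,3}  => 1  2->1 ok
  [6] x  {2}  => 2  1->2 ok
  [7] z  {1,3}  => 1  2->1 ok
  [8] x  {2}  => 2  1->2 ok
  [9] z  {1,3}  => 1  2->1 ok
  [10] z  {1,3}  => 3  1->3 ok
  [11] y  {0}  => 0  3->0 ok
  [12] y  {0}  => 0  0->0 ok
  [13] x  {2}  => 2  0->2 ok
  [14] z  {1,3}  => 1  2->1 ok

0,1,2,1,2,1,2,1,2,1,3,0,0,2,1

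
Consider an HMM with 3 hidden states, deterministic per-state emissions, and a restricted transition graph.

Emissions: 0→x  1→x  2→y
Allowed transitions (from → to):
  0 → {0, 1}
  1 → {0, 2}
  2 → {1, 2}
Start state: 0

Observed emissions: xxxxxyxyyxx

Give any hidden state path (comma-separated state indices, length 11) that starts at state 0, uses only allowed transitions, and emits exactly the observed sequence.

  t0 'x' -> {0,1}, take 0 (start)
  t1 'x' -> {0,1}, take 0 (0->0 ok)
  t2 'x' -> {0,1}, take 0 (0->0 ok)
  t3 'x' -> {0,1}, take 0 (0->0 ok)
  t4 'x' -> {0,1}, take 1 (0->1 ok)
  t5 'y' -> {2}, take 2 (1->2 ok)
  t6 'x' -> {0,1}, take 1 (2->1 ok)
  t7 'y' -> {2}, take 2 (1->2 ok)
  t8 'y' -> {2}, take 2 (2->2 ok)
  t9 'x' -> {0,1}, take 1 (2->1 ok)
  t10 'x' -> {0,1}, take 0 (1->0 ok)

0,0,0,0,1,2,1,2,2,1,0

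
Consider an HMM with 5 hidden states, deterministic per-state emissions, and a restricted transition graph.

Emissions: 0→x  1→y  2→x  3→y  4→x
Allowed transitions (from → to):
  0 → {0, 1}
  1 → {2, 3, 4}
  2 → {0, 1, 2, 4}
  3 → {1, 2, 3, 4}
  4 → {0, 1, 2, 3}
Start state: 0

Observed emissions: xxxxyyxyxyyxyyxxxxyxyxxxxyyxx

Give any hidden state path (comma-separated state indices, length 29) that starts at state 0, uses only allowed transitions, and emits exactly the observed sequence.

0,0,0,0,1,3,4,1,4,3,3,4,1,3,2,2,0,0,1,2,1,2,4,2,2,1,3,2,2

  0: obs=x cand={0,2,4} pick 0 [start]
  1: obs=x cand={0,2,4} pick 0 [0->0 ok]
  2: obs=x cand={0,2,4} pick 0 [0->0 ok]
  3: obs=x cand={0,2,4} pick 0 [0->0 ok]
  4: obs=y cand={1,3} pick 1 [0->1 ok]
  5: obs=y cand={1,3} pick 3 [1->3 ok]
  6: obs=x cand={0,2,4} pick 4 [3->4 ok]
  7: obs=y cand={1,3} pick 1 [4->1 ok]
  8: obs=x cand={0,2,4} pick 4 [1->4 ok]
  9: obs=y cand={1,3} pick 3 [4->3 ok]
  10: obs=y cand={1,3} pick 3 [3->3 ok]
  11: obs=x cand={0,2,4} pick 4 [3->4 ok]
  12: obs=y cand={1,3} pick 1 [4->1 ok]
  13: obs=y cand={1,3} pick 3 [1->3 ok]
  14: obs=x cand={0,2,4} pick 2 [3->2 ok]
  15: obs=x cand={0,2,4} pick 2 [2->2 ok]
  16: obs=x cand={0,2,4} pick 0 [2->0 ok]
  17: obs=x cand={0,2,4} pick 0 [0->0 ok]
  18: obs=y cand={1,3} pick 1 [0->1 ok]
  19: obs=x cand={0,2,4} pick 2 [1->2 ok]
  20: obs=y cand={1,3} pick 1 [2->1 ok]
  21: obs=x cand={0,2,4} pick 2 [1->2 ok]
  22: obs=x cand={0,2,4} pick 4 [2->4 ok]
  23: obs=x cand={0,2,4} pick 2 [4->2 ok]
  24: obs=x cand={0,2,4} pick 2 [2->2 ok]
  25: obs=y cand={1,3} pick 1 [2->1 ok]
  26: obs=y cand={1,3} pick 3 [1->3 ok]
  27: obs=x cand={0,2,4} pick 2 [3->2 ok]
  28: obs=x cand={0,2,4} pick 2 [2->2 ok]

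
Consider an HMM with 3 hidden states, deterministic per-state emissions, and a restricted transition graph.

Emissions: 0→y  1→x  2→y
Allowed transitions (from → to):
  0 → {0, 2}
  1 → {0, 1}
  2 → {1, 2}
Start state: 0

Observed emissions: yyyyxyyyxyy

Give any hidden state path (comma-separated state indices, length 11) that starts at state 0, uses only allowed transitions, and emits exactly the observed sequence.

0,2,2,2,1,0,0,2,1,0,0

  t0 'y' -> {0,2}, take 0 (start)
  t1 'y' -> {0,2}, take 2 (0->2 ok)
  t2 'y' -> {0,2}, take 2 (2->2 ok)
  t3 'y' -> {0,2}, take 2 (2->2 ok)
  t4 'x' -> {1}, take 1 (2->1 ok)
  t5 'y' -> {0,2}, take 0 (1->0 ok)
  t6 'y' -> {0,2}, take 0 (0->0 ok)
  t7 'y' -> {0,2}, take 2 (0->2 ok)
  t8 'x' -> {1}, take 1 (2->1 ok)
  t9 'y' -> {0,2}, take 0 (1->0 ok)
  t10 'y' -> {0,2}, take 0 (0->0 ok)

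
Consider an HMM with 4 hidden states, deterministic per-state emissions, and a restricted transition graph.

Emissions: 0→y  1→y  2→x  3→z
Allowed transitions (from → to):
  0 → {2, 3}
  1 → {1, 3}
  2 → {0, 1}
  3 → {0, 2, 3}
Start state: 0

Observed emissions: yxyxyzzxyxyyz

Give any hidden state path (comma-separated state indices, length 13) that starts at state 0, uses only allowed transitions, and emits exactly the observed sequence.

  t0 'y' -> {0,1}, take 0 (start)
  t1 'x' -> {2}, take 2 (0->2 ok)
  t2 'y' -> {0,1}, take 0 (2->0 ok)
  t3 'x' -> {2}, take 2 (0->2 ok)
  t4 'y' -> {0,1}, take 1 (2->1 ok)
  t5 'z' -> {3}, take 3 (1->3 ok)
  t6 'z' -> {3}, take 3 (3->3 ok)
  t7 'x' -> {2}, take 2 (3->2 ok)
  t8 'y' -> {0,1}, take 0 (2->0 ok)
  t9 'x' -> {2}, take 2 (0->2 ok)
  t10 'y' -> {0,1}, take 1 (2->1 ok)
  t11 'y' -> {0,1}, take 1 (1->1 ok)
  t12 'z' -> {3}, take 3 (1->3 ok)

0,2,0,2,1,3,3,2,0,2,1,1,3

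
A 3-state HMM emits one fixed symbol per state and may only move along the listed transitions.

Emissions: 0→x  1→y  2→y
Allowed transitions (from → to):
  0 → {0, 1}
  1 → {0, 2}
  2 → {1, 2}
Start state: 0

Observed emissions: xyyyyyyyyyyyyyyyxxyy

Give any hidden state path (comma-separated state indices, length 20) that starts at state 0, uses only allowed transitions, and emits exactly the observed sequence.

  0: obs=x cand={0} pick 0 [start]
  1: obs=y cand={1,2} pick 1 [0->1 ok]
  2: obs=y cand={1,2} pick 2 [1->2 ok]
  3: obs=y cand={1,2} pick 2 [2->2 ok]
  4: obs=y cand={1,2} pick 1 [2->1 ok]
  5: obs=y cand={1,2} pick 2 [1->2 ok]
  6: obs=y cand={1,2} pick 1 [2->1 ok]
  7: obs=y cand={1,2} pick 2 [1->2 ok]
  8: obs=y cand={1,2} pick 2 [2->2 ok]
  9: obs=y cand={1,2} pick 1 [2->1 ok]
  10: obs=y cand={1,2} pick 2 [1->2 ok]
  11: obs=y cand={1,2} pick 1 [2->1 ok]
  12: obs=y cand={1,2} pick 2 [1->2 ok]
  13: obs=y cand={1,2} pick 1 [2->1 ok]
  14: obs=y cand={1,2} pick 2 [1->2 ok]
  15: obs=y cand={1,2} pick 1 [2->1 ok]
  16: obs=x cand={0} pick 0 [1->0 ok]
  17: obs=x cand={0} pick 0 [0->0 ok]
  18: obs=y cand={1,2} pick 1 [0->1 ok]
  19: obs=y cand={1,2} pick 2 [1->2 ok]

0,1,2,2,1,2,1,2,2,1,2,1,2,1,2,1,0,0,1,2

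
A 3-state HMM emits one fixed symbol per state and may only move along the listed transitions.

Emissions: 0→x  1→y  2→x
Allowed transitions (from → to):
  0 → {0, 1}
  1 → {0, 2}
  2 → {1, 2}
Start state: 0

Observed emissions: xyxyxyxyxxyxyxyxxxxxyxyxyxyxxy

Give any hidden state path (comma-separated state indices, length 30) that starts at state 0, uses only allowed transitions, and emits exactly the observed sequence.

0,1,2,1,2,1,0,1,2,2,1,0,1,2,1,2,2,2,2,2,1,2,1,0,1,2,1,0,0,1

  t0 'x' -> {0,2}, take 0 (start)
  t1 'y' -> {1}, take 1 (0->1 ok)
  t2 'x' -> {0,2}, take 2 (1->2 ok)
  t3 'y' -> {1}, take 1 (2->1 ok)
  t4 'x' -> {0,2}, take 2 (1->2 ok)
  t5 'y' -> {1}, take 1 (2->1 ok)
  t6 'x' -> {0,2}, take 0 (1->0 ok)
  t7 'y' -> {1}, take 1 (0->1 ok)
  t8 'x' -> {0,2}, take 2 (1->2 ok)
  t9 'x' -> {0,2}, take 2 (2->2 ok)
  t10 'y' -> {1}, take 1 (2->1 ok)
  t11 'x' -> {0,2}, take 0 (1->0 ok)
  t12 'y' -> {1}, take 1 (0->1 ok)
  t13 'x' -> {0,2}, take 2 (1->2 ok)
  t14 'y' -> {1}, take 1 (2->1 ok)
  t15 'x' -> {0,2}, take 2 (1->2 ok)
  t16 'x' -> {0,2}, take 2 (2->2 ok)
  t17 'x' -> {0,2}, take 2 (2->2 ok)
  t18 'x' -> {0,2}, take 2 (2->2 ok)
  t19 'x' -> {0,2}, take 2 (2->2 ok)
  t20 'y' -> {1}, take 1 (2->1 ok)
  t21 'x' -> {0,2}, take 2 (1->2 ok)
  t22 'y' -> {1}, take 1 (2->1 ok)
  t23 'x' -> {0,2}, take 0 (1->0 ok)
  t24 'y' -> {1}, take 1 (0->1 ok)
  t25 'x' -> {0,2}, take 2 (1->2 ok)
  t26 'y' -> {1}, take 1 (2->1 ok)
  t27 'x' -> {0,2}, take 0 (1->0 ok)
  t28 'x' -> {0,2}, take 0 (0->0 ok)
  t29 'y' -> {1}, take 1 (0->1 ok)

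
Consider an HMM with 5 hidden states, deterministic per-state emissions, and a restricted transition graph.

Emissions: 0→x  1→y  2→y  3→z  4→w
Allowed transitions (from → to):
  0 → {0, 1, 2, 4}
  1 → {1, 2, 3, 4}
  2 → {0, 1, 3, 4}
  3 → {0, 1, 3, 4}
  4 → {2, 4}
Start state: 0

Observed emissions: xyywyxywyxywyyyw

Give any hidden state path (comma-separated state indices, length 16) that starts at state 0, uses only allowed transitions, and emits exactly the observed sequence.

  pos 0: x in {0}, choose 0; start
  pos 1: y in {1,2}, choose 1; 0->1 ok
  pos 2: y in {1,2}, choose 1; 1->1 ok
  pos 3: w in {4}, choose 4; 1->4 ok
  pos 4: y in {1,2}, choose 2; 4->2 ok
  pos 5: x in {0}, choose 0; 2->0 ok
  pos 6: y in {1,2}, choose 2; 0->2 ok
  pos 7: w in {4}, choose 4; 2->4 ok
  pos 8: y in {1,2}, choose 2; 4->2 ok
  pos 9: x in {0}, choose 0; 2->0 ok
  pos 10: y in {1,2}, choose 1; 0->1 ok
  pos 11: w in {4}, choose 4; 1->4 ok
  pos 12: y in {1,2}, choose 2; 4->2 ok
  pos 13: y in {1,2}, choose 1; 2->1 ok
  pos 14: y in {1,2}, choose 1; 1->1 ok
  pos 15: w in {4}, choose 4; 1->4 ok

0,1,1,4,2,0,2,4,2,0,1,4,2,1,1,4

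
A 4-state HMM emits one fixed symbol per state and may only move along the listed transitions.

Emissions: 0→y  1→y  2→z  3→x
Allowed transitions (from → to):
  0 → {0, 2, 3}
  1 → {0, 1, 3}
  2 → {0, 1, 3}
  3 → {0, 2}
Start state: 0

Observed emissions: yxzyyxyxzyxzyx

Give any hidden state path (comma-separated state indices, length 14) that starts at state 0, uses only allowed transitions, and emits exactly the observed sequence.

  t0 'y' -> {0,1}, take 0 (start)
  t1 'x' -> {3}, take 3 (0->3 ok)
  t2 'z' -> {2}, take 2 (3->2 ok)
  t3 'y' -> {0,1}, take 1 (2->1 ok)
  t4 'y' -> {0,1}, take 0 (1->0 ok)
  t5 'x' -> {3}, take 3 (0->3 ok)
  t6 'y' -> {0,1}, take 0 (3->0 ok)
  t7 'x' -> {3}, take 3 (0->3 ok)
  t8 'z' -> {2}, take 2 (3->2 ok)
  t9 'y' -> {0,1}, take 1 (2->1 ok)
  t10 'x' -> {3}, take 3 (1->3 ok)
  t11 'z' -> {2}, take 2 (3->2 ok)
  t12 'y' -> {0,1}, take 0 (2->0 ok)
  t13 'x' -> {3}, take 3 (0->3 ok)

0,3,2,1,0,3,0,3,2,1,3,2,0,3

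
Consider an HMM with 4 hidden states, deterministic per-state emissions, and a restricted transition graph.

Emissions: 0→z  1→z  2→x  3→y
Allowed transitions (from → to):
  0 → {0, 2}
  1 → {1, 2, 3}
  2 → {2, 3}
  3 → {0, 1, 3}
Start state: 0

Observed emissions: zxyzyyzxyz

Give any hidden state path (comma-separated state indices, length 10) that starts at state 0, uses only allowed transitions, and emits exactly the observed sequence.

  [0] z  {0,1}  => 0  start
  [1] x  {2}  => 2  0->2 ok
  [2] y  {3}  => 3  2->3 ok
  [3] z  {0,1}  => 1  3->1 ok
  [4] y  {3}  => 3  1->3 ok
  [5] y  {3}  => 3  3->3 ok
  [6] z  {0,1}  => 1  3->1 ok
  [7] x  {2}  => 2  1->2 ok
  [8] y  {3}  => 3  2->3 ok
  [9] z  {0,1}  => 0  3->0 ok

0,2,3,1,3,3,1,2,3,0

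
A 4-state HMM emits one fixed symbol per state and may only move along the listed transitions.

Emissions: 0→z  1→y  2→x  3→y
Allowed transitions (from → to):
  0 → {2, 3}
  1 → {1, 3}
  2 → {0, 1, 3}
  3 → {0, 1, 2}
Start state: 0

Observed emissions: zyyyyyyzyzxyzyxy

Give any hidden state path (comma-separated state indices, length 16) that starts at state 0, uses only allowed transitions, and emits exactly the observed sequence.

0,3,1,1,3,1,3,0,3,0,2,3,0,3,2,3

  t0 'z' -> {0}, take 0 (start)
  t1 'y' -> {1,3}, take 3 (0->3 ok)
  t2 'y' -> {1,3}, take 1 (3->1 ok)
  t3 'y' -> {1,3}, take 1 (1->1 ok)
  t4 'y' -> {1,3}, take 3 (1->3 ok)
  t5 'y' -> {1,3}, take 1 (3->1 ok)
  t6 'y' -> {1,3}, take 3 (1->3 ok)
  t7 'z' -> {0}, take 0 (3->0 ok)
  t8 'y' -> {1,3}, take 3 (0->3 ok)
  t9 'z' -> {0}, take 0 (3->0 ok)
  t10 'x' -> {2}, take 2 (0->2 ok)
  t11 'y' -> {1,3}, take 3 (2->3 ok)
  t12 'z' -> {0}, take 0 (3->0 ok)
  t13 'y' -> {1,3}, take 3 (0->3 ok)
  t14 'x' -> {2}, take 2 (3->2 ok)
  t15 'y' -> {1,3}, take 3 (2->3 ok)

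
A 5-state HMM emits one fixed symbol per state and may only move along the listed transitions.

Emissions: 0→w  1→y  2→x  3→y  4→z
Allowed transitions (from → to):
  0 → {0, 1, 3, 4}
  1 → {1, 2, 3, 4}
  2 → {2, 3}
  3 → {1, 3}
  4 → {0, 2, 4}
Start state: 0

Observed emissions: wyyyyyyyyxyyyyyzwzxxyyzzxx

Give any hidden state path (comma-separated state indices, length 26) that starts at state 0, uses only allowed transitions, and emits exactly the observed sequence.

0,3,3,3,3,3,3,3,1,2,3,1,1,3,1,4,0,4,2,2,3,1,4,4,2,2

  pos 0: w in {0}, choose 0; start
  pos 1: y in {1,3}, choose 3; 0->3 ok
  pos 2: y in {1,3}, choose 3; 3->3 ok
  pos 3: y in {1,3}, choose 3; 3->3 ok
  pos 4: y in {1,3}, choose 3; 3->3 ok
  pos 5: y in {1,3}, choose 3; 3->3 ok
  pos 6: y in {1,3}, choose 3; 3->3 ok
  pos 7: y in {1,3}, choose 3; 3->3 ok
  pos 8: y in {1,3}, choose 1; 3->1 ok
  pos 9: x in {2}, choose 2; 1->2 ok
  pos 10: y in {1,3}, choose 3; 2->3 ok
  pos 11: y in {1,3}, choose 1; 3->1 ok
  pos 12: y in {1,3}, choose 1; 1->1 ok
  pos 13: y in {1,3}, choose 3; 1->3 ok
  pos 14: y in {1,3}, choose 1; 3->1 ok
  pos 15: z in {4}, choose 4; 1->4 ok
  pos 16: w in {0}, choose 0; 4->0 ok
  pos 17: z in {4}, choose 4; 0->4 ok
  pos 18: x in {2}, choose 2; 4->2 ok
  pos 19: x in {2}, choose 2; 2->2 ok
  pos 20: y in {1,3}, choose 3; 2->3 ok
  pos 21: y in {1,3}, choose 1; 3->1 ok
  pos 22: z in {4}, choose 4; 1->4 ok
  pos 23: z in {4}, choose 4; 4->4 ok
  pos 24: x in {2}, choose 2; 4->2 ok
  pos 25: x in {2}, choose 2; 2->2 ok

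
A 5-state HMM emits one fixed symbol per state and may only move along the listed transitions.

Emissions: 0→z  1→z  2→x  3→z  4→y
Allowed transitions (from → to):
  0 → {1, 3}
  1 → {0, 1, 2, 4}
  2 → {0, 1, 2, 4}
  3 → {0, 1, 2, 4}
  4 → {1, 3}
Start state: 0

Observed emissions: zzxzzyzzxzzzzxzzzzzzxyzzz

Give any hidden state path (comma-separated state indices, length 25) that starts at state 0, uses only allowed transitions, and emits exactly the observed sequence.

  [0] z  {0,1,3}  => 0  start
  [1] z  {0,1,3}  => 1  0->1 ok
  [2] x  {2}  => 2  1->2 ok
  [3] z  {0,1,3}  => 1  2->1 ok
  [4] z  {0,1,3}  => 1  1->1 ok
  [5] y  {4}  => 4  1->4 ok
  [6] z  {0,1,3}  => 1  4->1 ok
  [7] z  {0,1,3}  => 1  1->1 ok
  [8] x  {2}  => 2  1->2 ok
  [9] z  {0,1,3}  => 0  2->0 ok
  [10] z  {0,1,3}  => 1  0->1 ok
  [11] z  {0,1,3}  => 0  1->0 ok
  [12] z  {0,1,3}  => 3  0->3 ok
  [13] x  {2}  => 2  3->2 ok
  [14] z  {0,1,3}  => 1  2->1 ok
  [15] z  {0,1,3}  => 1  1->1 ok
  [16] z  {0,1,3}  => 1  1->1 ok
  [17] z  {0,1,3}  => 1  1->1 ok
  [18] z  {0,1,3}  => 0  1->0 ok
  [19] z  {0,1,3}  => 1  0->1 ok
  [20] x  {2}  => 2  1->2 ok
  [21] y  {4}  => 4  2->4 ok
  [22] z  {0,1,3}  => 3  4->3 ok
  [23] z  {0,1,3}  => 0  3->0 ok
  [24] z  {0,1,3}  => 3  0->3 ok

0,1,2,1,1,4,1,1,2,0,1,0,3,2,1,1,1,1,0,1,2,4,3,0,3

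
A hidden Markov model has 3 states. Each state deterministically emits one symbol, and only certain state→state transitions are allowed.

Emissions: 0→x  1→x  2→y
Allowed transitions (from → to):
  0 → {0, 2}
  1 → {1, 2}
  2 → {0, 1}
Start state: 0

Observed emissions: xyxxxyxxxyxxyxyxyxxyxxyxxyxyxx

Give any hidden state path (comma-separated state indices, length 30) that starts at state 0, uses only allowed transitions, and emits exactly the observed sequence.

0,2,0,0,0,2,0,0,0,2,0,0,2,1,2,0,2,0,0,2,1,1,2,1,1,2,1,2,0,0

  0: obs=x cand={0,1} pick 0 [start]
  1: obs=y cand={2} pick 2 [0->2 ok]
  2: obs=x cand={0,1} pick 0 [2->0 ok]
  3: obs=x cand={0,1} pick 0 [0->0 ok]
  4: obs=x cand={0,1} pick 0 [0->0 ok]
  5: obs=y cand={2} pick 2 [0->2 ok]
  6: obs=x cand={0,1} pick 0 [2->0 ok]
  7: obs=x cand={0,1} pick 0 [0->0 ok]
  8: obs=x cand={0,1} pick 0 [0->0 ok]
  9: obs=y cand={2} pick 2 [0->2 ok]
  10: obs=x cand={0,1} pick 0 [2->0 ok]
  11: obs=x cand={0,1} pick 0 [0->0 ok]
  12: obs=y cand={2} pick 2 [0->2 ok]
  13: obs=x cand={0,1} pick 1 [2->1 ok]
  14: obs=y cand={2} pick 2 [1->2 ok]
  15: obs=x cand={0,1} pick 0 [2->0 ok]
  16: obs=y cand={2} pick 2 [0->2 ok]
  17: obs=x cand={0,1} pick 0 [2->0 ok]
  18: obs=x cand={0,1} pick 0 [0->0 ok]
  19: obs=y cand={2} pick 2 [0->2 ok]
  20: obs=x cand={0,1} pick 1 [2->1 ok]
  21: obs=x cand={0,1} pick 1 [1->1 ok]
  22: obs=y cand={2} pick 2 [1->2 ok]
  23: obs=x cand={0,1} pick 1 [2->1 ok]
  24: obs=x cand={0,1} pick 1 [1->1 ok]
  25: obs=y cand={2} pick 2 [1->2 ok]
  26: obs=x cand={0,1} pick 1 [2->1 ok]
  27: obs=y cand={2} pick 2 [1->2 ok]
  28: obs=x cand={0,1} pick 0 [2->0 ok]
  29: obs=x cand={0,1} pick 0 [0->0 ok]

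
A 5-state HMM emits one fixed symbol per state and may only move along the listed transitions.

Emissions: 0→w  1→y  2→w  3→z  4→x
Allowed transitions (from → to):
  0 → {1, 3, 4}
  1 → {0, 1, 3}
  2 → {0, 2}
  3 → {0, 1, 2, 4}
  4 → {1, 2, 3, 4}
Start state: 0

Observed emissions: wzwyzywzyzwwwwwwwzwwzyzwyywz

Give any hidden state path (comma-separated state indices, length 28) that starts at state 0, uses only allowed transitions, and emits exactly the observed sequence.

0,3,0,1,3,1,0,3,1,3,2,2,2,2,2,2,0,3,2,0,3,1,3,0,1,1,0,3

  pos 0: w in {0,2}, choose 0; start
  pos 1: z in {3}, choose 3; 0->3 ok
  pos 2: w in {0,2}, choose 0; 3->0 ok
  pos 3: y in {1}, choose 1; 0->1 ok
  pos 4: z in {3}, choose 3; 1->3 ok
  pos 5: y in {1}, choose 1; 3->1 ok
  pos 6: w in {0,2}, choose 0; 1->0 ok
  pos 7: z in {3}, choose 3; 0->3 ok
  pos 8: y in {1}, choose 1; 3->1 ok
  pos 9: z in {3}, choose 3; 1->3 ok
  pos 10: w in {0,2}, choose 2; 3->2 ok
  pos 11: w in {0,2}, choose 2; 2->2 ok
  pos 12: w in {0,2}, choose 2; 2->2 ok
  pos 13: w in {0,2}, choose 2; 2->2 ok
  pos 14: w in {0,2}, choose 2; 2->2 ok
  pos 15: w in {0,2}, choose 2; 2->2 ok
  pos 16: w in {0,2}, choose 0; 2->0 ok
  pos 17: z in {3}, choose 3; 0->3 ok
  pos 18: w in {0,2}, choose 2; 3->2 ok
  pos 19: w in {0,2}, choose 0; 2->0 ok
  pos 20: z in {3}, choose 3; 0->3 ok
  pos 21: y in {1}, choose 1; 3->1 ok
  pos 22: z in {3}, choose 3; 1->3 ok
  pos 23: w in {0,2}, choose 0; 3->0 ok
  pos 24: y in {1}, choose 1; 0->1 ok
  pos 25: y in {1}, choose 1; 1->1 ok
  pos 26: w in {0,2}, choose 0; 1->0 ok
  pos 27: z in {3}, choose 3; 0->3 ok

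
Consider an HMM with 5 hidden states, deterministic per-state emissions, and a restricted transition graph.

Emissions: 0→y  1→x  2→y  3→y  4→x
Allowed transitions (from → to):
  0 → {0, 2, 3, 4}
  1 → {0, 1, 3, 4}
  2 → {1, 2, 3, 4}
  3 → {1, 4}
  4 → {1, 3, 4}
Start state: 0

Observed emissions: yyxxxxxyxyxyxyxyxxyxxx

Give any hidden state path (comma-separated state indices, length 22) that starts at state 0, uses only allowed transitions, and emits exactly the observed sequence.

  pos 0: y in {0,2,3}, choose 0; start
  pos 1: y in {0,2,3}, choose 3; 0->3 ok
  pos 2: x in {1,4}, choose 4; 3->4 ok
  pos 3: x in {1,4}, choose 4; 4->4 ok
  pos 4: x in {1,4}, choose 4; 4->4 ok
  pos 5: x in {1,4}, choose 1; 4->1 ok
  pos 6: x in {1,4}, choose 4; 1->4 ok
  pos 7: y in {0,2,3}, choose 3; 4->3 ok
  pos 8: x in {1,4}, choose 1; 3->1 ok
  pos 9: y in {0,2,3}, choose 0; 1->0 ok
  pos 10: x in {1,4}, choose 4; 0->4 ok
  pos 11: y in {0,2,3}, choose 3; 4->3 ok
  pos 12: x in {1,4}, choose 1; 3->1 ok
  pos 13: y in {0,2,3}, choose 3; 1->3 ok
  pos 14: x in {1,4}, choose 4; 3->4 ok
  pos 15: y in {0,2,3}, choose 3; 4->3 ok
  pos 16: x in {1,4}, choose 4; 3->4 ok
  pos 17: x in {1,4}, choose 1; 4->1 ok
  pos 18: y in {0,2,3}, choose 3; 1->3 ok
  pos 19: x in {1,4}, choose 1; 3->1 ok
  pos 20: x in {1,4}, choose 1; 1->1 ok
  pos 21: x in {1,4}, choose 1; 1->1 ok

0,3,4,4,4,1,4,3,1,0,4,3,1,3,4,3,4,1,3,1,1,1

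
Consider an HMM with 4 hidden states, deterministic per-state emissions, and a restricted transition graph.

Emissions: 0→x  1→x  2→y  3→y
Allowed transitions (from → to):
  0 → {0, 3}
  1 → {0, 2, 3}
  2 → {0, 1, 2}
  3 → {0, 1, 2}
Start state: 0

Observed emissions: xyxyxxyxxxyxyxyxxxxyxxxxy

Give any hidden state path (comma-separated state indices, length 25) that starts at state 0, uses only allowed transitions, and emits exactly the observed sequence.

0,3,1,3,1,0,3,0,0,0,3,1,3,0,3,1,0,0,0,3,1,0,0,0,3

  t0 'x' -> {0,1}, take 0 (start)
  t1 'y' -> {2,3}, take 3 (0->3 ok)
  t2 'x' -> {0,1}, take 1 (3->1 ok)
  t3 'y' -> {2,3}, take 3 (1->3 ok)
  t4 'x' -> {0,1}, take 1 (3->1 ok)
  t5 'x' -> {0,1}, take 0 (1->0 ok)
  t6 'y' -> {2,3}, take 3 (0->3 ok)
  t7 'x' -> {0,1}, take 0 (3->0 ok)
  t8 'x' -> {0,1}, take 0 (0->0 ok)
  t9 'x' -> {0,1}, take 0 (0->0 ok)
  t10 'y' -> {2,3}, take 3 (0->3 ok)
  t11 'x' -> {0,1}, take 1 (3->1 ok)
  t12 'y' -> {2,3}, take 3 (1->3 ok)
  t13 'x' -> {0,1}, take 0 (3->0 ok)
  t14 'y' -> {2,3}, take 3 (0->3 ok)
  t15 'x' -> {0,1}, take 1 (3->1 ok)
  t16 'x' -> {0,1}, take 0 (1->0 ok)
  t17 'x' -> {0,1}, take 0 (0->0 ok)
  t18 'x' -> {0,1}, take 0 (0->0 ok)
  t19 'y' -> {2,3}, take 3 (0->3 ok)
  t20 'x' -> {0,1}, take 1 (3->1 ok)
  t21 'x' -> {0,1}, take 0 (1->0 ok)
  t22 'x' -> {0,1}, take 0 (0->0 ok)
  t23 'x' -> {0,1}, take 0 (0->0 ok)
  t24 'y' -> {2,3}, take 3 (0->3 ok)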